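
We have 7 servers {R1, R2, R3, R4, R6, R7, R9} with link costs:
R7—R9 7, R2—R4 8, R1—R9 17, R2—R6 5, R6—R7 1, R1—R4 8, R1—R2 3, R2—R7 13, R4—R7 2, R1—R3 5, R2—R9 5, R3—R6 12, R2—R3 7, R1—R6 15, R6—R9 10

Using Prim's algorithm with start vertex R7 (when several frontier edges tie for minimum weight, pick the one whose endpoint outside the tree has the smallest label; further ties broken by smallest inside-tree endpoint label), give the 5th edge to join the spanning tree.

R1-R3

Grow the tree from R7 using Prim:
Step 1: cheapest edge leaving the tree is R6—R7 (1); add R6.
Step 2: cheapest edge leaving the tree is R4—R7 (2); add R4.
Step 3: cheapest edge leaving the tree is R2—R6 (5); add R2.
Step 4: cheapest edge leaving the tree is R1—R2 (3); add R1.
Step 5: cheapest edge leaving the tree is R1—R3 (5); add R3.
Step 6: cheapest edge leaving the tree is R2—R9 (5); add R9.
The 5th edge added is R1—R3.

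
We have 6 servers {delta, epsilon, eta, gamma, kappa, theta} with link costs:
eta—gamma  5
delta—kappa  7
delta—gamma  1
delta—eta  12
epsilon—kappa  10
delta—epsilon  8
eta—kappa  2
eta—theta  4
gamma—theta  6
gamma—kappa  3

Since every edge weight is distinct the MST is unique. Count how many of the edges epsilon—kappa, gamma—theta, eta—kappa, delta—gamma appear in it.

Kruskal's algorithm — process edges by increasing weight (ties by edge label):
delta—gamma (1): add — endpoints in different components.
eta—kappa (2): add — endpoints in different components.
gamma—kappa (3): add — endpoints in different components.
eta—theta (4): add — endpoints in different components.
eta—gamma (5): skip — eta and gamma already connected.
gamma—theta (6): skip — theta and gamma already connected.
delta—kappa (7): skip — delta and kappa already connected.
delta—epsilon (8): add — endpoints in different components.
MST edge set: {delta—gamma, eta—kappa, gamma—kappa, eta—theta, delta—epsilon}.
Of the listed edges, {eta—kappa, delta—gamma} are in the MST → 2.

2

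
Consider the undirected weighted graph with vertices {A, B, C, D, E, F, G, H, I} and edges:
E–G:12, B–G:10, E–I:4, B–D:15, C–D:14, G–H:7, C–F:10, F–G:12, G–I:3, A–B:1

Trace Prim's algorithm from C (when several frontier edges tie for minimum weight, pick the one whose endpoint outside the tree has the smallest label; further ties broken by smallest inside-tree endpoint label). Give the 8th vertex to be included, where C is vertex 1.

Prim, starting at C.
Step 1: cheapest edge leaving the tree is C–F (10); add F.
Step 2: cheapest edge leaving the tree is F–G (12); add G.
Step 3: cheapest edge leaving the tree is G–I (3); add I.
Step 4: cheapest edge leaving the tree is E–I (4); add E.
Step 5: cheapest edge leaving the tree is G–H (7); add H.
Step 6: cheapest edge leaving the tree is B–G (10); add B.
Step 7: cheapest edge leaving the tree is A–B (1); add A.
Step 8: cheapest edge leaving the tree is C–D (14); add D.
Vertex order: C, F, G, I, E, H, B, A, D. The 8th vertex is A.

A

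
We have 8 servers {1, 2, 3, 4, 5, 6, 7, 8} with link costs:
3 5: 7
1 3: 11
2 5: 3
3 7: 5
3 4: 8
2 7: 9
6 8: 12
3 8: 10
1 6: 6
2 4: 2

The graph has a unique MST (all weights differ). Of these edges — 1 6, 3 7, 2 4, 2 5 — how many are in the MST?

Kruskal: consider edges lightest-first.
2 4 (2): add — endpoints in different components.
2 5 (3): add — endpoints in different components.
3 7 (5): add — endpoints in different components.
1 6 (6): add — endpoints in different components.
3 5 (7): add — endpoints in different components.
3 4 (8): skip — 3 and 4 already connected.
2 7 (9): skip — 2 and 7 already connected.
3 8 (10): add — endpoints in different components.
1 3 (11): add — endpoints in different components.
MST edge set: {2 4, 2 5, 3 7, 1 6, 3 5, 3 8, 1 3}.
Of the listed edges, {1 6, 3 7, 2 4, 2 5} are in the MST → 4.

4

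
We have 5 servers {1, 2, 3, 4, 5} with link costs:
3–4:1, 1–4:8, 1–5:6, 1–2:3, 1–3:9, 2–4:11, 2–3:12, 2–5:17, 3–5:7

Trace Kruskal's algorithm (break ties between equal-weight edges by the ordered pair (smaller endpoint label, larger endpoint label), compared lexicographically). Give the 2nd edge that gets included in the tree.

1-2

Sort edges by weight, then run Kruskal:
3–4 (1): add — endpoints in different components.
1–2 (3): add — endpoints in different components.
1–5 (6): add — endpoints in different components.
3–5 (7): add — endpoints in different components.
The 2nd edge added is 1–2.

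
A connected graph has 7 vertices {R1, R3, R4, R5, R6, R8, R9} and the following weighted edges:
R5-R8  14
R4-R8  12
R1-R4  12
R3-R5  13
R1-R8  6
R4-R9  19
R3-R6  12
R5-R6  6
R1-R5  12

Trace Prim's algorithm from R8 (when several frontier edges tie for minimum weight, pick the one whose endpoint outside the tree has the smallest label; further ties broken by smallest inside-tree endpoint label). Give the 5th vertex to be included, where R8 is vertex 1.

R6

Prim, starting at R8.
Step 1: frontier [R1-R8 6, R4-R8 12, R5-R8 14] → take R1-R8 (6); add R1.
Step 2: frontier [R1-R4 12, R1-R5 12, R4-R8 12, R5-R8 14] → take R1-R4 (12); add R4.
Step 3: frontier [R1-R5 12, R4-R9 19, R5-R8 14] → take R1-R5 (12); add R5.
Step 4: frontier [R4-R9 19, R5-R6 6, R3-R5 13] → take R5-R6 (6); add R6.
Step 5: frontier [R4-R9 19, R3-R5 13, R3-R6 12] → take R3-R6 (12); add R3.
Step 6: frontier [R4-R9 19] → take R4-R9 (19); add R9.
Vertex order: R8, R1, R4, R5, R6, R3, R9. The 5th vertex is R6.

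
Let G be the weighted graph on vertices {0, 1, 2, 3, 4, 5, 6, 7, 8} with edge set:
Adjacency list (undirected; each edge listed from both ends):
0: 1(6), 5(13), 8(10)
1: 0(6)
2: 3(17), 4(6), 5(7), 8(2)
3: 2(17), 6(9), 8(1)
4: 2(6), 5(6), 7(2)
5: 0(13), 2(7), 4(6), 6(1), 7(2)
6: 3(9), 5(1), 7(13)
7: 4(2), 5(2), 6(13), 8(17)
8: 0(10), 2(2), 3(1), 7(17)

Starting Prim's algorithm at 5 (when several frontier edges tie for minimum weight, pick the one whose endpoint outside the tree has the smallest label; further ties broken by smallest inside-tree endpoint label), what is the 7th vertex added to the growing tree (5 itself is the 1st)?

3

Grow the tree from 5 using Prim:
Step 1: cheapest edge leaving the tree is 5 6 (1); add 6.
Step 2: cheapest edge leaving the tree is 5 7 (2); add 7.
Step 3: cheapest edge leaving the tree is 4 7 (2); add 4.
Step 4: cheapest edge leaving the tree is 2 4 (6); add 2.
Step 5: cheapest edge leaving the tree is 2 8 (2); add 8.
Step 6: cheapest edge leaving the tree is 3 8 (1); add 3.
Step 7: cheapest edge leaving the tree is 0 8 (10); add 0.
Step 8: cheapest edge leaving the tree is 0 1 (6); add 1.
Vertex order: 5, 6, 7, 4, 2, 8, 3, 0, 1. The 7th vertex is 3.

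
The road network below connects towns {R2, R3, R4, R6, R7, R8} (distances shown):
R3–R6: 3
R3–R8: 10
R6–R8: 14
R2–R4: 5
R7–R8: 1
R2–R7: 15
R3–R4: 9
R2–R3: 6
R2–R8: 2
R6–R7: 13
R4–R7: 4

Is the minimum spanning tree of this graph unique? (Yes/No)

Sort edges by weight, then run Kruskal:
R7–R8 (1): add. Components now {R7,R8} {R3} {R2} {R4} {R6}
R2–R8 (2): add. Components now {R2,R7,R8} {R3} {R4} {R6}
R3–R6 (3): add. Components now {R2,R7,R8} {R3,R6} {R4}
R4–R7 (4): add. Components now {R2,R4,R7,R8} {R3,R6}
R2–R4 (5): skip — R2 and R4 already connected.
R2–R3 (6): add. Components now {R2,R3,R4,R6,R7,R8}
Every non-tree edge has weight strictly greater than the heaviest edge on the tree path between its endpoints, so the MST is unique.

Yes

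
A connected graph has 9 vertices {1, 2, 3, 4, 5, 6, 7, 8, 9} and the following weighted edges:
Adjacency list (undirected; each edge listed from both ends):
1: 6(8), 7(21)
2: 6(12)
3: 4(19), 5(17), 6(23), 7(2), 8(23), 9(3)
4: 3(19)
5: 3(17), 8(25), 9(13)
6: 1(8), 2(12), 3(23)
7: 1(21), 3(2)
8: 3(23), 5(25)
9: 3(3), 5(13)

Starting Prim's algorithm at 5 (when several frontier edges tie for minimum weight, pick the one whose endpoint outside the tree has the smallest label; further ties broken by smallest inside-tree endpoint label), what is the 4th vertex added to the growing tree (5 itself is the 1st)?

7

Prim's algorithm from 5:
Step 1: cheapest edge leaving the tree is 5–9 (13); add 9.
Step 2: cheapest edge leaving the tree is 3–9 (3); add 3.
Step 3: cheapest edge leaving the tree is 3–7 (2); add 7.
Step 4: cheapest edge leaving the tree is 3–4 (19); add 4.
Step 5: cheapest edge leaving the tree is 1–7 (21); add 1.
Step 6: cheapest edge leaving the tree is 1–6 (8); add 6.
Step 7: cheapest edge leaving the tree is 2–6 (12); add 2.
Step 8: cheapest edge leaving the tree is 3–8 (23); add 8.
Vertex order: 5, 9, 3, 7, 4, 1, 6, 2, 8. The 4th vertex is 7.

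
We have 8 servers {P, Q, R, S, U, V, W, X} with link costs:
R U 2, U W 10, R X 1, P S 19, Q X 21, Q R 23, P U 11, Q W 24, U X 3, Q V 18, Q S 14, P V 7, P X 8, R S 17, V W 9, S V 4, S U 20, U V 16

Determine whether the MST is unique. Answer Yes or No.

Kruskal: consider edges lightest-first.
R X (1): add — endpoints in different components.
R U (2): add — endpoints in different components.
U X (3): skip — U and X already connected.
S V (4): add — endpoints in different components.
P V (7): add — endpoints in different components.
P X (8): add — endpoints in different components.
V W (9): add — endpoints in different components.
U W (10): skip — U and W already connected.
P U (11): skip — U and P already connected.
Q S (14): add — endpoints in different components.
Every non-tree edge has weight strictly greater than the heaviest edge on the tree path between its endpoints, so the MST is unique.

Yes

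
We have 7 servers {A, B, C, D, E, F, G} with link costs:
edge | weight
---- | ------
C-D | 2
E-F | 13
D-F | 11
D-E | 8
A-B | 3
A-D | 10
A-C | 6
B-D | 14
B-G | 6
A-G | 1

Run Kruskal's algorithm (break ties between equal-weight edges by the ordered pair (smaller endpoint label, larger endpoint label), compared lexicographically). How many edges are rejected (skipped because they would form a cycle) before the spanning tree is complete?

2

Kruskal: consider edges lightest-first.
A-G (1): add. Components now {A,G} {B} {C} {D} {E} {F}
C-D (2): add. Components now {A,G} {B} {C,D} {E} {F}
A-B (3): add. Components now {A,B,G} {C,D} {E} {F}
A-C (6): add. Components now {A,B,C,D,G} {E} {F}
B-G (6): skip — B and G already connected.
D-E (8): add. Components now {A,B,C,D,E,G} {F}
A-D (10): skip — A and D already connected.
D-F (11): add. Components now {A,B,C,D,E,F,G}
Edges rejected before the tree was complete: 2.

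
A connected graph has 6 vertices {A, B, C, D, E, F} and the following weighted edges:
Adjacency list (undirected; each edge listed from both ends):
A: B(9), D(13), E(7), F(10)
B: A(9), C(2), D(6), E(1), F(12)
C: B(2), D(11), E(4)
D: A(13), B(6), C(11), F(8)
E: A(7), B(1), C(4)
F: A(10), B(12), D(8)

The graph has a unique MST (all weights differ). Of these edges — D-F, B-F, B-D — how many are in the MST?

Sort edges by weight, then run Kruskal:
B-E (1): add — endpoints in different components.
B-C (2): add — endpoints in different components.
C-E (4): skip — C and E already connected.
B-D (6): add — endpoints in different components.
A-E (7): add — endpoints in different components.
D-F (8): add — endpoints in different components.
MST edge set: {B-E, B-C, B-D, A-E, D-F}.
Of the listed edges, {D-F, B-D} are in the MST → 2.

2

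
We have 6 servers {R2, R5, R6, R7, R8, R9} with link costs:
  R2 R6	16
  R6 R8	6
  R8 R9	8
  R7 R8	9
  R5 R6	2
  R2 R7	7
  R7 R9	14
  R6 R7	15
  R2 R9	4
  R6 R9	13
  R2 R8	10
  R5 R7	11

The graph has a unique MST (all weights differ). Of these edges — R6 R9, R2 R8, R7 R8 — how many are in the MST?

Kruskal: consider edges lightest-first.
R5 R6 (2): add — endpoints in different components.
R2 R9 (4): add — endpoints in different components.
R6 R8 (6): add — endpoints in different components.
R2 R7 (7): add — endpoints in different components.
R8 R9 (8): add — endpoints in different components.
MST edge set: {R5 R6, R2 R9, R6 R8, R2 R7, R8 R9}.
Of the listed edges, {} are in the MST → 0.

0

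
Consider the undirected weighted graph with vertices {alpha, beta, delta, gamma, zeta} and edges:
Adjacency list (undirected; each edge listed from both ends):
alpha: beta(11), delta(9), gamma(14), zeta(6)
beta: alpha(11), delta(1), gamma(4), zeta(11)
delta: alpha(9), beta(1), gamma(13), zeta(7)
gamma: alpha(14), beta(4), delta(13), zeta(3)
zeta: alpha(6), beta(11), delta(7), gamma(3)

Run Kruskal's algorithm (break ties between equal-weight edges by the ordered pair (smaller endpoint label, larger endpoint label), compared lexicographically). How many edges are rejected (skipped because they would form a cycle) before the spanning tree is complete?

Kruskal: consider edges lightest-first.
beta-delta (1): add — endpoints in different components.
gamma-zeta (3): add — endpoints in different components.
beta-gamma (4): add — endpoints in different components.
alpha-zeta (6): add — endpoints in different components.
Edges rejected before the tree was complete: 0.

0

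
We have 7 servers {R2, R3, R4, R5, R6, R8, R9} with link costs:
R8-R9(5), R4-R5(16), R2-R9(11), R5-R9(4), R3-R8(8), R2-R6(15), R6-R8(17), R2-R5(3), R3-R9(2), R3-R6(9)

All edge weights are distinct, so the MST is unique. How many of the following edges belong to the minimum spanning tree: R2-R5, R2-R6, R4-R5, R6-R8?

2

Kruskal's algorithm — process edges by increasing weight (ties by edge label):
R3-R9 (2): add. Components now {R6} {R3,R9} {R4} {R8} {R5} {R2}
R2-R5 (3): add. Components now {R6} {R3,R9} {R4} {R8} {R2,R5}
R5-R9 (4): add. Components now {R6} {R2,R3,R5,R9} {R4} {R8}
R8-R9 (5): add. Components now {R6} {R2,R3,R5,R8,R9} {R4}
R3-R8 (8): skip — R8 and R3 already connected.
R3-R6 (9): add. Components now {R2,R3,R5,R6,R8,R9} {R4}
R2-R9 (11): skip — R9 and R2 already connected.
R2-R6 (15): skip — R6 and R2 already connected.
R4-R5 (16): add. Components now {R2,R3,R4,R5,R6,R8,R9}
MST edge set: {R3-R9, R2-R5, R5-R9, R8-R9, R3-R6, R4-R5}.
Of the listed edges, {R2-R5, R4-R5} are in the MST → 2.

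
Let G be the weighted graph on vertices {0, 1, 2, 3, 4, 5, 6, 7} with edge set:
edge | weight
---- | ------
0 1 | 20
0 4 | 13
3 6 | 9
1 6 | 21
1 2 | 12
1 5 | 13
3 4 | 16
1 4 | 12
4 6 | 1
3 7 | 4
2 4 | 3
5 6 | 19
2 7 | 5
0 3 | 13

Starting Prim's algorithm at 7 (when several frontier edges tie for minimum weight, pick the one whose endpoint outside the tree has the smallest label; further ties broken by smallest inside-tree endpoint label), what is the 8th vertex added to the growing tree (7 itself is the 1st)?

5

Prim's algorithm from 7:
Step 1: frontier [3 7 4, 2 7 5] → take 3 7 (4); add 3.
Step 2: frontier [3 6 9, 0 3 13, 3 4 16, 2 7 5] → take 2 7 (5); add 2.
Step 3: frontier [2 4 3, 1 2 12, 3 6 9, 0 3 13, 3 4 16] → take 2 4 (3); add 4.
Step 4: frontier [1 2 12, 3 6 9, 0 3 13, 4 6 1, 1 4 12, 0 4 13] → take 4 6 (1); add 6.
Step 5: frontier [1 2 12, 0 3 13, 1 4 12, 0 4 13, 5 6 19, 1 6 21] → take 1 2 (12); add 1.
Step 6: frontier [1 5 13, 0 1 20, 0 3 13, 0 4 13, 5 6 19] → take 0 3 (13); add 0.
Step 7: frontier [1 5 13, 5 6 19] → take 1 5 (13); add 5.
Vertex order: 7, 3, 2, 4, 6, 1, 0, 5. The 8th vertex is 5.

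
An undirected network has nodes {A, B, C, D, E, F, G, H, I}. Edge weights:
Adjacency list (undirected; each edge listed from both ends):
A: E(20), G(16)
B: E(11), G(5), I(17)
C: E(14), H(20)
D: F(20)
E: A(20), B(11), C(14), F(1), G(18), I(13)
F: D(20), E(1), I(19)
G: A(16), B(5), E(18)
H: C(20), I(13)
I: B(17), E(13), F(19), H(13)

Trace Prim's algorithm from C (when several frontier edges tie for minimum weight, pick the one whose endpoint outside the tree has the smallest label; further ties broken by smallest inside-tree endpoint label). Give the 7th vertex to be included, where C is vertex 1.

Prim, starting at C.
Step 1: cheapest edge leaving the tree is C-E (14); add E.
Step 2: cheapest edge leaving the tree is E-F (1); add F.
Step 3: cheapest edge leaving the tree is B-E (11); add B.
Step 4: cheapest edge leaving the tree is B-G (5); add G.
Step 5: cheapest edge leaving the tree is E-I (13); add I.
Step 6: cheapest edge leaving the tree is H-I (13); add H.
Step 7: cheapest edge leaving the tree is A-G (16); add A.
Step 8: cheapest edge leaving the tree is D-F (20); add D.
Vertex order: C, E, F, B, G, I, H, A, D. The 7th vertex is H.

H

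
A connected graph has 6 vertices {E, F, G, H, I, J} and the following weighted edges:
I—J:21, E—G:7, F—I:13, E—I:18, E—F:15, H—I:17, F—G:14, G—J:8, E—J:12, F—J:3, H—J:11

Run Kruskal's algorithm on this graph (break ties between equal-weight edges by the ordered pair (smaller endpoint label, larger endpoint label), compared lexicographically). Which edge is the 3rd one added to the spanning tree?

Kruskal: consider edges lightest-first.
F—J (3): add. Components now {E} {F,J} {G} {H} {I}
E—G (7): add. Components now {E,G} {F,J} {H} {I}
G—J (8): add. Components now {E,F,G,J} {H} {I}
H—J (11): add. Components now {E,F,G,H,J} {I}
E—J (12): skip — E and J already connected.
F—I (13): add. Components now {E,F,G,H,I,J}
The 3rd edge added is G—J.

G-J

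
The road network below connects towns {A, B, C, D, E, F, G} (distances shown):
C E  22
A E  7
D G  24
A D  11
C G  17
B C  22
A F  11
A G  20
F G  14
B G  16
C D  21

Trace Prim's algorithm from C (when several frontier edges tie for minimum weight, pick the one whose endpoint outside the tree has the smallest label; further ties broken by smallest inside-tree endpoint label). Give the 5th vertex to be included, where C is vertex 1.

E

Grow the tree from C using Prim:
Step 1: cheapest edge leaving the tree is C G (17); add G.
Step 2: cheapest edge leaving the tree is F G (14); add F.
Step 3: cheapest edge leaving the tree is A F (11); add A.
Step 4: cheapest edge leaving the tree is A E (7); add E.
Step 5: cheapest edge leaving the tree is A D (11); add D.
Step 6: cheapest edge leaving the tree is B G (16); add B.
Vertex order: C, G, F, A, E, D, B. The 5th vertex is E.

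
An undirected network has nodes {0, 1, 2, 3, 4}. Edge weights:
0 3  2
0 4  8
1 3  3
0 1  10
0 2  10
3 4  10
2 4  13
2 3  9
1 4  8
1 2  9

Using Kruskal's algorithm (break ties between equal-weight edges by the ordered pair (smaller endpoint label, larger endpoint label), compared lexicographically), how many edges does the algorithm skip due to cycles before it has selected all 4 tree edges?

Kruskal: consider edges lightest-first.
0 3 (2): add. Components now {0,3} {1} {2} {4}
1 3 (3): add. Components now {0,1,3} {2} {4}
0 4 (8): add. Components now {0,1,3,4} {2}
1 4 (8): skip — 1 and 4 already connected.
1 2 (9): add. Components now {0,1,2,3,4}
Edges rejected before the tree was complete: 1.

1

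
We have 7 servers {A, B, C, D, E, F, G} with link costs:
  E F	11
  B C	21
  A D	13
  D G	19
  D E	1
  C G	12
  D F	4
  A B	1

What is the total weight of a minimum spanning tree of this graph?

50

Sort edges by weight, then run Kruskal:
A B (1): add. Components now {A,B} {C} {D} {E} {F} {G}
D E (1): add. Components now {A,B} {C} {D,E} {F} {G}
D F (4): add. Components now {A,B} {C} {D,E,F} {G}
E F (11): skip — E and F already connected.
C G (12): add. Components now {A,B} {C,G} {D,E,F}
A D (13): add. Components now {A,B,D,E,F} {C,G}
D G (19): add. Components now {A,B,C,D,E,F,G}
MST edges: A B, D E, D F, C G, A D, D G; total weight 1+1+4+12+13+19 = 50.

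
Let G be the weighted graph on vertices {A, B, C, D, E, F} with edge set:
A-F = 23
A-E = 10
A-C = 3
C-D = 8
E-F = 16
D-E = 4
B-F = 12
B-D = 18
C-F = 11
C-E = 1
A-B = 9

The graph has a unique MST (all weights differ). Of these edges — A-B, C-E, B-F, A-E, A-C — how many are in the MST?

Kruskal's algorithm — process edges by increasing weight (ties by edge label):
C-E (1): add — endpoints in different components.
A-C (3): add — endpoints in different components.
D-E (4): add — endpoints in different components.
C-D (8): skip — C and D already connected.
A-B (9): add — endpoints in different components.
A-E (10): skip — A and E already connected.
C-F (11): add — endpoints in different components.
MST edge set: {C-E, A-C, D-E, A-B, C-F}.
Of the listed edges, {A-B, C-E, A-C} are in the MST → 3.

3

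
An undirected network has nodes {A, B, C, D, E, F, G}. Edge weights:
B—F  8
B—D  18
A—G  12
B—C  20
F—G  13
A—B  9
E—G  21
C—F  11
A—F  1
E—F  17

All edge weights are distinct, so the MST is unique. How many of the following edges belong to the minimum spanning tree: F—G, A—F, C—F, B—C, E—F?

Kruskal: consider edges lightest-first.
A—F (1): add. Components now {A,F} {B} {C} {D} {E} {G}
B—F (8): add. Components now {A,B,F} {C} {D} {E} {G}
A—B (9): skip — A and B already connected.
C—F (11): add. Components now {A,B,C,F} {D} {E} {G}
A—G (12): add. Components now {A,B,C,F,G} {D} {E}
F—G (13): skip — F and G already connected.
E—F (17): add. Components now {A,B,C,E,F,G} {D}
B—D (18): add. Components now {A,B,C,D,E,F,G}
MST edge set: {A—F, B—F, C—F, A—G, E—F, B—D}.
Of the listed edges, {A—F, C—F, E—F} are in the MST → 3.

3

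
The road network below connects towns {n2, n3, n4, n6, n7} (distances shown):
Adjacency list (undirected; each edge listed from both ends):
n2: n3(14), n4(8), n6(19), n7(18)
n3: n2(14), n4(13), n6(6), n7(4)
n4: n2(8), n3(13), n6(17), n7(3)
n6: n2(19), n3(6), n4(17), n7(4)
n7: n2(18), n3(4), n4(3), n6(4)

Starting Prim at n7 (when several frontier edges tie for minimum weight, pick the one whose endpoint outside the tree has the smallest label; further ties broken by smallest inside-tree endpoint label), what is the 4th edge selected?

Prim, starting at n7.
Step 1: frontier [n4—n7 3, n3—n7 4, n6—n7 4, n2—n7 18] → take n4—n7 (3); add n4.
Step 2: frontier [n2—n4 8, n3—n4 13, n4—n6 17, n3—n7 4, n6—n7 4, n2—n7 18] → take n3—n7 (4); add n3.
Step 3: frontier [n3—n6 6, n2—n3 14, n2—n4 8, n4—n6 17, n6—n7 4, n2—n7 18] → take n6—n7 (4); add n6.
Step 4: frontier [n2—n3 14, n2—n4 8, n2—n6 19, n2—n7 18] → take n2—n4 (8); add n2.
The 4th edge added is n2—n4.

n2-n4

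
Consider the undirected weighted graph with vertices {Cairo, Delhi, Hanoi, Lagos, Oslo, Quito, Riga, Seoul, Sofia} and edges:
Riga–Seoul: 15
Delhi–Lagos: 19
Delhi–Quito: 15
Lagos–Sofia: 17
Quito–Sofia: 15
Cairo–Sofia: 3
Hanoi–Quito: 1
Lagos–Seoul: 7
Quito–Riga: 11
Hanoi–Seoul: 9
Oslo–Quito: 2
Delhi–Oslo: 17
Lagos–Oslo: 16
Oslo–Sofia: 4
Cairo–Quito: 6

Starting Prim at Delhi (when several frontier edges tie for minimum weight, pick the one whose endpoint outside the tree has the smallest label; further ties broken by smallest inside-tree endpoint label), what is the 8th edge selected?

Prim's algorithm from Delhi:
Step 1: cheapest edge leaving the tree is Delhi–Quito (15); add Quito.
Step 2: cheapest edge leaving the tree is Hanoi–Quito (1); add Hanoi.
Step 3: cheapest edge leaving the tree is Oslo–Quito (2); add Oslo.
Step 4: cheapest edge leaving the tree is Oslo–Sofia (4); add Sofia.
Step 5: cheapest edge leaving the tree is Cairo–Sofia (3); add Cairo.
Step 6: cheapest edge leaving the tree is Hanoi–Seoul (9); add Seoul.
Step 7: cheapest edge leaving the tree is Lagos–Seoul (7); add Lagos.
Step 8: cheapest edge leaving the tree is Quito–Riga (11); add Riga.
The 8th edge added is Quito–Riga.

Quito-Riga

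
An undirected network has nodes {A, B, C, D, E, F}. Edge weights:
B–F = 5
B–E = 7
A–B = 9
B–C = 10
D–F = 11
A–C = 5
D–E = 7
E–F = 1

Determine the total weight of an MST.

Kruskal's algorithm — process edges by increasing weight (ties by edge label):
E–F (1): add. Components now {A} {B} {C} {D} {E,F}
A–C (5): add. Components now {A,C} {B} {D} {E,F}
B–F (5): add. Components now {A,C} {B,E,F} {D}
B–E (7): skip — B and E already connected.
D–E (7): add. Components now {A,C} {B,D,E,F}
A–B (9): add. Components now {A,B,C,D,E,F}
MST edges: E–F, A–C, B–F, D–E, A–B; total weight 1+5+5+7+9 = 27.

27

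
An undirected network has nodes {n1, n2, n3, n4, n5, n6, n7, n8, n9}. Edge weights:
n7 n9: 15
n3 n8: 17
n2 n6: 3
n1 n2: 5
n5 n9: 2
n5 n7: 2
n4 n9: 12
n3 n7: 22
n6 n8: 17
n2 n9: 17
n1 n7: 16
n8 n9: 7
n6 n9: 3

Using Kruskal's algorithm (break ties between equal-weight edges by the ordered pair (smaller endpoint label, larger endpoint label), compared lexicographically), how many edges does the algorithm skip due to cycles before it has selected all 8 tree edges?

Kruskal's algorithm — process edges by increasing weight (ties by edge label):
n5 n7 (2): add — endpoints in different components.
n5 n9 (2): add — endpoints in different components.
n2 n6 (3): add — endpoints in different components.
n6 n9 (3): add — endpoints in different components.
n1 n2 (5): add — endpoints in different components.
n8 n9 (7): add — endpoints in different components.
n4 n9 (12): add — endpoints in different components.
n7 n9 (15): skip — n7 and n9 already connected.
n1 n7 (16): skip — n1 and n7 already connected.
n2 n9 (17): skip — n2 and n9 already connected.
n3 n8 (17): add — endpoints in different components.
Edges rejected before the tree was complete: 3.

3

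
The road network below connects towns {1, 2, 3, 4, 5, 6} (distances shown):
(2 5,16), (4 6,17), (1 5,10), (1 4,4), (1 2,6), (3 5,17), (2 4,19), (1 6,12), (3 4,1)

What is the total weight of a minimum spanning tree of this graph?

Sort edges by weight, then run Kruskal:
3 4 (1): add — endpoints in different components.
1 4 (4): add — endpoints in different components.
1 2 (6): add — endpoints in different components.
1 5 (10): add — endpoints in different components.
1 6 (12): add — endpoints in different components.
MST edges: 3 4, 1 4, 1 2, 1 5, 1 6; total weight 1+4+6+10+12 = 33.

33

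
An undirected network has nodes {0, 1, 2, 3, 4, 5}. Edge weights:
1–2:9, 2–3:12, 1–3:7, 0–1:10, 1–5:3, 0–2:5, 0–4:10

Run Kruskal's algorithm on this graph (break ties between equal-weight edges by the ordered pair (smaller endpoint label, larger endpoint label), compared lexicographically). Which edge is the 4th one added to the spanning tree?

Kruskal's algorithm — process edges by increasing weight (ties by edge label):
1–5 (3): add. Components now {0} {1,5} {2} {3} {4}
0–2 (5): add. Components now {0,2} {1,5} {3} {4}
1–3 (7): add. Components now {0,2} {1,3,5} {4}
1–2 (9): add. Components now {0,1,2,3,5} {4}
0–1 (10): skip — 0 and 1 already connected.
0–4 (10): add. Components now {0,1,2,3,4,5}
The 4th edge added is 1–2.

1-2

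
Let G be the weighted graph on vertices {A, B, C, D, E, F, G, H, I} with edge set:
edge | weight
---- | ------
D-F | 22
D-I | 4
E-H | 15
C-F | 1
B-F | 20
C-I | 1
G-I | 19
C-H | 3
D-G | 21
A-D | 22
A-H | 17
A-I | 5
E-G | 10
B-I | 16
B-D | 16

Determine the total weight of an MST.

Prim's algorithm from E:
Step 1: cheapest edge leaving the tree is E-G (10); add G.
Step 2: cheapest edge leaving the tree is E-H (15); add H.
Step 3: cheapest edge leaving the tree is C-H (3); add C.
Step 4: cheapest edge leaving the tree is C-F (1); add F.
Step 5: cheapest edge leaving the tree is C-I (1); add I.
Step 6: cheapest edge leaving the tree is D-I (4); add D.
Step 7: cheapest edge leaving the tree is A-I (5); add A.
Step 8: cheapest edge leaving the tree is B-D (16); add B.
MST edges: E-G, E-H, C-H, C-F, C-I, D-I, A-I, B-D; total weight 10+15+3+1+1+4+5+16 = 55.

55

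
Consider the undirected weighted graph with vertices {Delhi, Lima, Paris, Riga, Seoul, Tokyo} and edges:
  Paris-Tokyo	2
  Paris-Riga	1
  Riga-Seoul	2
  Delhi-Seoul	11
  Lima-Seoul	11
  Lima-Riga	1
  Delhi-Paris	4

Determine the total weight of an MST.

Grow the tree from Seoul using Prim:
Step 1: cheapest edge leaving the tree is Riga-Seoul (2); add Riga.
Step 2: cheapest edge leaving the tree is Lima-Riga (1); add Lima.
Step 3: cheapest edge leaving the tree is Paris-Riga (1); add Paris.
Step 4: cheapest edge leaving the tree is Paris-Tokyo (2); add Tokyo.
Step 5: cheapest edge leaving the tree is Delhi-Paris (4); add Delhi.
MST edges: Riga-Seoul, Lima-Riga, Paris-Riga, Paris-Tokyo, Delhi-Paris; total weight 2+1+1+2+4 = 10.

10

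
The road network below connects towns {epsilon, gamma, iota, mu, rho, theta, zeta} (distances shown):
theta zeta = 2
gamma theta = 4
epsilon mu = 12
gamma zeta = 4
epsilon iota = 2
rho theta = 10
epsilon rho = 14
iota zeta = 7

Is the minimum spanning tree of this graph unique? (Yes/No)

No

Sort edges by weight, then run Kruskal:
epsilon iota (2): add — endpoints in different components.
theta zeta (2): add — endpoints in different components.
gamma theta (4): add — endpoints in different components.
gamma zeta (4): skip — gamma and zeta already connected.
iota zeta (7): add — endpoints in different components.
rho theta (10): add — endpoints in different components.
epsilon mu (12): add — endpoints in different components.
Non-tree edge gamma zeta has weight 4, equal to the heaviest edge on its tree cycle — swapping gives another MST of the same weight. Not unique.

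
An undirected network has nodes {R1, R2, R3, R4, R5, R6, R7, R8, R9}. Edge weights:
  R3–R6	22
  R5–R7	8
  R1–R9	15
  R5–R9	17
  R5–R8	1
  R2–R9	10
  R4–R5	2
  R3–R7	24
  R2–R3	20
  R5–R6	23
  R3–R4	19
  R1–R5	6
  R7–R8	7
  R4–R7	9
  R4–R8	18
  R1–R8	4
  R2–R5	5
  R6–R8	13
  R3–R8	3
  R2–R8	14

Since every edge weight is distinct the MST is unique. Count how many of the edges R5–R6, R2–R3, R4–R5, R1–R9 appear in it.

Kruskal's algorithm — process edges by increasing weight (ties by edge label):
R5–R8 (1): add — endpoints in different components.
R4–R5 (2): add — endpoints in different components.
R3–R8 (3): add — endpoints in different components.
R1–R8 (4): add — endpoints in different components.
R2–R5 (5): add — endpoints in different components.
R1–R5 (6): skip — R5 and R1 already connected.
R7–R8 (7): add — endpoints in different components.
R5–R7 (8): skip — R5 and R7 already connected.
R4–R7 (9): skip — R7 and R4 already connected.
R2–R9 (10): add — endpoints in different components.
R6–R8 (13): add — endpoints in different components.
MST edge set: {R5–R8, R4–R5, R3–R8, R1–R8, R2–R5, R7–R8, R2–R9, R6–R8}.
Of the listed edges, {R4–R5} are in the MST → 1.

1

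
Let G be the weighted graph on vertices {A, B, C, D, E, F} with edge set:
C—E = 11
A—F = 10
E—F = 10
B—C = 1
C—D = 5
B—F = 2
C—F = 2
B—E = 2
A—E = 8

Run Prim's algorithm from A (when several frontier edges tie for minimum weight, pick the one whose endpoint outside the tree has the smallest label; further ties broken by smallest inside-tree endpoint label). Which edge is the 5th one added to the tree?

C-D

Grow the tree from A using Prim:
Step 1: frontier [A—E 8, A—F 10] → take A—E (8); add E.
Step 2: frontier [A—F 10, B—E 2, E—F 10, C—E 11] → take B—E (2); add B.
Step 3: frontier [A—F 10, B—C 1, B—F 2, E—F 10, C—E 11] → take B—C (1); add C.
Step 4: frontier [A—F 10, B—F 2, C—F 2, C—D 5, E—F 10] → take B—F (2); add F.
Step 5: frontier [C—D 5] → take C—D (5); add D.
The 5th edge added is C—D.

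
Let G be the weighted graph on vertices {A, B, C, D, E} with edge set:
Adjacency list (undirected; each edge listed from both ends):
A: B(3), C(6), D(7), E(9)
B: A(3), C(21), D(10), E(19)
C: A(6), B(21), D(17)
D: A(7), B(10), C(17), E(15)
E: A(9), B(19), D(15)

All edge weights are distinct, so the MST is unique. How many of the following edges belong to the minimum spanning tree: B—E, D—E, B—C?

Sort edges by weight, then run Kruskal:
A—B (3): add — endpoints in different components.
A—C (6): add — endpoints in different components.
A—D (7): add — endpoints in different components.
A—E (9): add — endpoints in different components.
MST edge set: {A—B, A—C, A—D, A—E}.
Of the listed edges, {} are in the MST → 0.

0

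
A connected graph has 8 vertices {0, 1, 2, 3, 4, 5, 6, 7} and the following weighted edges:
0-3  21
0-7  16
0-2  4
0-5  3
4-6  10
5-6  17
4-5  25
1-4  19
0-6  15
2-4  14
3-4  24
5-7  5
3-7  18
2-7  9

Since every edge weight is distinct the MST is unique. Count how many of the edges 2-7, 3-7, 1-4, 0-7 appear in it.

2

Kruskal: consider edges lightest-first.
0-5 (3): add — endpoints in different components.
0-2 (4): add — endpoints in different components.
5-7 (5): add — endpoints in different components.
2-7 (9): skip — 2 and 7 already connected.
4-6 (10): add — endpoints in different components.
2-4 (14): add — endpoints in different components.
0-6 (15): skip — 0 and 6 already connected.
0-7 (16): skip — 0 and 7 already connected.
5-6 (17): skip — 5 and 6 already connected.
3-7 (18): add — endpoints in different components.
1-4 (19): add — endpoints in different components.
MST edge set: {0-5, 0-2, 5-7, 4-6, 2-4, 3-7, 1-4}.
Of the listed edges, {3-7, 1-4} are in the MST → 2.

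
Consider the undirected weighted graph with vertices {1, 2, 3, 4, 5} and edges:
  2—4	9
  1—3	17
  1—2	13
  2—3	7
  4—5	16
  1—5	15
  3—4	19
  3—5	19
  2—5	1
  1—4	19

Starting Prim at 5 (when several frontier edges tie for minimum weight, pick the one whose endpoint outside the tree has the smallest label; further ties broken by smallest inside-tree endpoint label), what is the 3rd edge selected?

2-4

Prim, starting at 5.
Step 1: cheapest edge leaving the tree is 2—5 (1); add 2.
Step 2: cheapest edge leaving the tree is 2—3 (7); add 3.
Step 3: cheapest edge leaving the tree is 2—4 (9); add 4.
Step 4: cheapest edge leaving the tree is 1—2 (13); add 1.
The 3rd edge added is 2—4.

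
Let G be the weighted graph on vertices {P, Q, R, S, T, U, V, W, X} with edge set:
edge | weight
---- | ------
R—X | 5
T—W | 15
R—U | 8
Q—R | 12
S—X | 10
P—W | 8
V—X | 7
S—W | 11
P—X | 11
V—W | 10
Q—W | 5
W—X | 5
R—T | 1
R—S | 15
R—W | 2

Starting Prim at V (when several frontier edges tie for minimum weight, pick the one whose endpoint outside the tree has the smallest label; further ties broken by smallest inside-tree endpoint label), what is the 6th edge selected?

P-W

Grow the tree from V using Prim:
Step 1: cheapest edge leaving the tree is V—X (7); add X.
Step 2: cheapest edge leaving the tree is R—X (5); add R.
Step 3: cheapest edge leaving the tree is R—T (1); add T.
Step 4: cheapest edge leaving the tree is R—W (2); add W.
Step 5: cheapest edge leaving the tree is Q—W (5); add Q.
Step 6: cheapest edge leaving the tree is P—W (8); add P.
Step 7: cheapest edge leaving the tree is R—U (8); add U.
Step 8: cheapest edge leaving the tree is S—X (10); add S.
The 6th edge added is P—W.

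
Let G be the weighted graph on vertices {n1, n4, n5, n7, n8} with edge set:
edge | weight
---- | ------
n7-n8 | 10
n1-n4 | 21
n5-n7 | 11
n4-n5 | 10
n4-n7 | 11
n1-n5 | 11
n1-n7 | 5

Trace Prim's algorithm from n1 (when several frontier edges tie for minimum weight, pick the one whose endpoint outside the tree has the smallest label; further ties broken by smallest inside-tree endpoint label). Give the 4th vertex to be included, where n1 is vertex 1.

n4

Prim, starting at n1.
Step 1: frontier [n1-n7 5, n1-n5 11, n1-n4 21] → take n1-n7 (5); add n7.
Step 2: frontier [n1-n5 11, n1-n4 21, n7-n8 10, n4-n7 11, n5-n7 11] → take n7-n8 (10); add n8.
Step 3: frontier [n1-n5 11, n1-n4 21, n4-n7 11, n5-n7 11] → take n4-n7 (11); add n4.
Step 4: frontier [n1-n5 11, n4-n5 10, n5-n7 11] → take n4-n5 (10); add n5.
Vertex order: n1, n7, n8, n4, n5. The 4th vertex is n4.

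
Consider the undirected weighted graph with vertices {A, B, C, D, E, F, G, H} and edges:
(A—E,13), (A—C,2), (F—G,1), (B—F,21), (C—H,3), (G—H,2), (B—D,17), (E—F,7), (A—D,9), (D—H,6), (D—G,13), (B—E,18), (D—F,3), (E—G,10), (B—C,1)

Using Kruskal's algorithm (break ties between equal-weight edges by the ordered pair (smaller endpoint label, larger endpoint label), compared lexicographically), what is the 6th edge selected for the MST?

D-F

Kruskal's algorithm — process edges by increasing weight (ties by edge label):
B—C (1): add — endpoints in different components.
F—G (1): add — endpoints in different components.
A—C (2): add — endpoints in different components.
G—H (2): add — endpoints in different components.
C—H (3): add — endpoints in different components.
D—F (3): add — endpoints in different components.
D—H (6): skip — D and H already connected.
E—F (7): add — endpoints in different components.
The 6th edge added is D—F.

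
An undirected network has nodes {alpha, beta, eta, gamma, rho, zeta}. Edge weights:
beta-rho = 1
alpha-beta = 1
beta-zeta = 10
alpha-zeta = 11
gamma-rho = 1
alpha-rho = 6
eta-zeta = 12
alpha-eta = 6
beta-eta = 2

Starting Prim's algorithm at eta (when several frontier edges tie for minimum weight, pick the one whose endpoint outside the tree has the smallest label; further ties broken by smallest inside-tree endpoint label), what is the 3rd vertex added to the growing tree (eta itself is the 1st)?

alpha

Prim, starting at eta.
Step 1: cheapest edge leaving the tree is beta-eta (2); add beta.
Step 2: cheapest edge leaving the tree is alpha-beta (1); add alpha.
Step 3: cheapest edge leaving the tree is beta-rho (1); add rho.
Step 4: cheapest edge leaving the tree is gamma-rho (1); add gamma.
Step 5: cheapest edge leaving the tree is beta-zeta (10); add zeta.
Vertex order: eta, beta, alpha, rho, gamma, zeta. The 3rd vertex is alpha.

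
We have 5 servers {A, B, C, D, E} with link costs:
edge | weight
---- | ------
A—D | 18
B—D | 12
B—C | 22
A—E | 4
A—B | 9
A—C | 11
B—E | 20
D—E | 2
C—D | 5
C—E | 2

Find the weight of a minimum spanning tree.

Sort edges by weight, then run Kruskal:
C—E (2): add. Components now {A} {B} {C,E} {D}
D—E (2): add. Components now {A} {B} {C,D,E}
A—E (4): add. Components now {A,C,D,E} {B}
C—D (5): skip — C and D already connected.
A—B (9): add. Components now {A,B,C,D,E}
MST edges: C—E, D—E, A—E, A—B; total weight 2+2+4+9 = 17.

17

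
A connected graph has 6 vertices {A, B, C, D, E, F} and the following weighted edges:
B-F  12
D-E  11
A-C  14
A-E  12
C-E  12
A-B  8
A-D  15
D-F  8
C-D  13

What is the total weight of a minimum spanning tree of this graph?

51

Sort edges by weight, then run Kruskal:
A-B (8): add — endpoints in different components.
D-F (8): add — endpoints in different components.
D-E (11): add — endpoints in different components.
A-E (12): add — endpoints in different components.
B-F (12): skip — B and F already connected.
C-E (12): add — endpoints in different components.
MST edges: A-B, D-F, D-E, A-E, C-E; total weight 8+8+11+12+12 = 51.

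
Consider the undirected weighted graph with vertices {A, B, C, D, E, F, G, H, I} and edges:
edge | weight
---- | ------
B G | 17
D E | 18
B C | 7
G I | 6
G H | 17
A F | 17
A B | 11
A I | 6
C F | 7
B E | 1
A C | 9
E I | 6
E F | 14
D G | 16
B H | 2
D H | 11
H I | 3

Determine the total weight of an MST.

43

Sort edges by weight, then run Kruskal:
B E (1): add — endpoints in different components.
B H (2): add — endpoints in different components.
H I (3): add — endpoints in different components.
A I (6): add — endpoints in different components.
E I (6): skip — E and I already connected.
G I (6): add — endpoints in different components.
B C (7): add — endpoints in different components.
C F (7): add — endpoints in different components.
A C (9): skip — A and C already connected.
A B (11): skip — A and B already connected.
D H (11): add — endpoints in different components.
MST edges: B E, B H, H I, A I, G I, B C, C F, D H; total weight 1+2+3+6+6+7+7+11 = 43.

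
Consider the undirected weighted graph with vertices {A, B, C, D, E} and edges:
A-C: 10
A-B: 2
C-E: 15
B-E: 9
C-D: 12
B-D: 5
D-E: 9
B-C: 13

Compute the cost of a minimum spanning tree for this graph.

Prim's algorithm from A:
Step 1: frontier [A-B 2, A-C 10] → take A-B (2); add B.
Step 2: frontier [A-C 10, B-D 5, B-E 9, B-C 13] → take B-D (5); add D.
Step 3: frontier [A-C 10, B-E 9, B-C 13, D-E 9, C-D 12] → take B-E (9); add E.
Step 4: frontier [A-C 10, B-C 13, C-D 12, C-E 15] → take A-C (10); add C.
MST edges: A-B, B-D, B-E, A-C; total weight 2+5+9+10 = 26.

26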